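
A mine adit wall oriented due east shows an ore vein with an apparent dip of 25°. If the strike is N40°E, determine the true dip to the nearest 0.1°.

31.3°

β = acute angle between strike N40°E and section due east = 50°.
tan(true dip) = tan 25° / sin 50° = 0.6087
true dip = arctan 0.6087 = 31.33°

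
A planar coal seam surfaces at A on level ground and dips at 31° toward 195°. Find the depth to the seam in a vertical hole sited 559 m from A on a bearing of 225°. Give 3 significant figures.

291 m

The hole lies 30° from the dip direction, so the down-dip offset is 559 × cos 30° = 484.11 m.
Depth = down-dip offset × tan(dip) = 484.11 × tan 31° = 484.11 × 0.6009
Depth = 290.88 m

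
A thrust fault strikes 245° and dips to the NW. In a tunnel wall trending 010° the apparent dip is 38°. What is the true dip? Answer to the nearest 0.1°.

43.6°

β = acute angle between strike 245° and section 010° = 55°.
tan(true dip) = tan 38° / sin 55° = 0.9538
true dip = arctan 0.9538 = 43.64°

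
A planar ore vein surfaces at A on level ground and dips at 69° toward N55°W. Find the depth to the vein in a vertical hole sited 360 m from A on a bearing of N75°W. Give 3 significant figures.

The hole lies 20° from the dip direction, so the down-dip offset is 360 × cos 20° = 338.29 m.
Depth = down-dip offset × tan(dip) = 338.29 × tan 69° = 338.29 × 2.6051
Depth = 881.27 m

881 m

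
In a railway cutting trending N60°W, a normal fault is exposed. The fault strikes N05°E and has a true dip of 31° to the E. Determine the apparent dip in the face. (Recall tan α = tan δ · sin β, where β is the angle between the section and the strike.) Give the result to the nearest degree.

The strike is N05°E and the section trends N60°W; the acute angle between them is β = 65°.
tan α = tan 31° × sin 65° = 0.6009 × 0.9063 = 0.5446
apparent dip = arctan 0.5446 = 28.57°

29°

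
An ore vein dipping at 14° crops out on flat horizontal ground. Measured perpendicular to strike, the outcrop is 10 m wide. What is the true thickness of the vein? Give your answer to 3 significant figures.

2.42 m

True thickness t = w · sin(dip) = 10 × sin 14°
t = 10 × 0.2419 = 2.419 m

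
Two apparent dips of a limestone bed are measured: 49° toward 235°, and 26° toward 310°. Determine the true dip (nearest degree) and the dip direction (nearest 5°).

Each apparent-dip line lies in the plane. As unit vectors (x east, y north, z up), v₁ plunges 49°→235° and v₂ plunges 26°→310°.
The plane normal is n = v₁ × v₂ ∝ (-0.601, -0.284, 0.570).
Dip δ = arctan(|n_h|/n_z) = arctan(0.665/0.570) = 49.4°.
Dip direction = atan2(-0.601, -0.284) = 245° (azimuth of n's horizontal projection).

true dip 49°, dip direction 245°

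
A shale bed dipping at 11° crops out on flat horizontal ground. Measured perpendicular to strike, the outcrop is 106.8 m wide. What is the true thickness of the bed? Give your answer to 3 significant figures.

20.4 m

True thickness t = w · sin(dip) = 106.8 × sin 11°
t = 106.8 × 0.1908 = 20.378 m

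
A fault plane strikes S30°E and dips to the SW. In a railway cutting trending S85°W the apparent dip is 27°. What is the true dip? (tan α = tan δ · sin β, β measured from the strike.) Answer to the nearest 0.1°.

β = acute angle between strike S30°E and section S85°W = 65°.
tan δ = tan α / sin β = tan 27° / sin 65° = 0.5095 / 0.9063 = 0.5622
δ = arctan(0.5622) = 29.34°

29.3°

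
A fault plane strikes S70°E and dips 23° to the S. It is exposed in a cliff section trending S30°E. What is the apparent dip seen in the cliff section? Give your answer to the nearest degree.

15°

The strike is S70°E and the section trends S30°E; the acute angle between them is β = 40°.
tan α = tan 23° × sin 40° = 0.4245 × 0.6428 = 0.2728
α = arctan(0.2728) = 15.26°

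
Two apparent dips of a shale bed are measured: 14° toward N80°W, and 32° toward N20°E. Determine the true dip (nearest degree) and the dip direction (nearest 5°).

true dip 36°, dip direction 350°

Each apparent-dip line lies in the plane. As unit vectors (x east, y north, z up), v₁ plunges 14°→N80°W and v₂ plunges 32°→N20°E.
n = v₁ × v₂ = (-0.104, 0.577, 0.810) (taken with n_z > 0).
tan δ = √(n_x²+n_y²)/n_z = 0.586/0.810, so δ = 35.9°.
Dip direction = atan2(-0.104, 0.577) = 350° (azimuth of n's horizontal projection).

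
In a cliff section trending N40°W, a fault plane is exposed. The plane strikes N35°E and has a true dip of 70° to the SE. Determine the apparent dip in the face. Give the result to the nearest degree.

Angle between strike (N35°E) and section (N40°W): β = 75°.
tan(apparent dip) = tan 70° · sin 75° = 2.6539
α = arctan(2.6539) = 69.35°

69°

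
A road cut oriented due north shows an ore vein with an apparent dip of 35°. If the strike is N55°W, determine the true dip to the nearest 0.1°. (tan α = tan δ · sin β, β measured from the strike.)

β = acute angle between strike N55°W and section due north = 55°.
tan(true dip) = tan 35° / sin 55° = 0.8548
δ = arctan(0.8548) = 40.52°

40.5°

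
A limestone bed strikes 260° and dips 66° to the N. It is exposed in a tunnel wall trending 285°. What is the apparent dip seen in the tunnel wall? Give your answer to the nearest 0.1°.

43.5°

Angle between strike (260°) and section (285°): β = 25°.
tan(apparent dip) = tan 66° · sin 25° = 0.9492
apparent dip = arctan 0.9492 = 43.51°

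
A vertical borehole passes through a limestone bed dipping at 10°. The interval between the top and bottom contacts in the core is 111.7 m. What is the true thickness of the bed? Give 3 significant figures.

110 m

True thickness t = h · cos(dip) = 111.7 × cos 10°
t = 111.7 × 0.9848 = 110.003 m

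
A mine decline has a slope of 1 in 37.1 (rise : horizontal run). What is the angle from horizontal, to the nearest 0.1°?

tan θ = 1/37.1 = 0.0270
θ = arctan(0.0270) = 1.54°

1.5°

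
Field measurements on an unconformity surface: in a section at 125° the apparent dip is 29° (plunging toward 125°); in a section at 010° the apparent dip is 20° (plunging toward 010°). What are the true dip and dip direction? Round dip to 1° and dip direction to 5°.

The two traces are lines in the plane: v₁ = (sin 125°·cos 29°, cos 125°·cos 29°, −sin 29°), v₂ = (sin 10°·cos 20°, cos 10°·cos 20°, −sin 20°).
n = v₁ × v₂ = (0.620, 0.166, 0.745) (taken with n_z > 0).
True dip = arccos(n_z / |n|) = arccos(0.7575) = 40.8°.
Dip direction = atan2(0.620, 0.166) = 75° (azimuth of n's horizontal projection).

true dip 41°, dip direction 075°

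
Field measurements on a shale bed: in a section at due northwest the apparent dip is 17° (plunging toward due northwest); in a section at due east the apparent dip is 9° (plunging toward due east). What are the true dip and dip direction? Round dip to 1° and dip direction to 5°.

The two traces are lines in the plane: v₁ = (sin 315°·cos 17°, cos 315°·cos 17°, −sin 17°), v₂ = (sin 90°·cos 9°, cos 90°·cos 9°, −sin 9°).
Cross product v₁ × v₂ gives the pole to the plane: n ∝ (0.106, 0.395, 0.668).
tan δ = √(n_x²+n_y²)/n_z = 0.408/0.668, so δ = 31.5°.
Dip direction = azimuth of (n_x, n_y) = atan2(0.106, 0.395) = 15°.

true dip 31°, dip direction 015°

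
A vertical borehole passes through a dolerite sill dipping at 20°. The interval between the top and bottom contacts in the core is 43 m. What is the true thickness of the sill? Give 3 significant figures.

True thickness t = h · cos(dip) = 43 × cos 20°
t = 43 × 0.9397 = 40.407 m

40.4 m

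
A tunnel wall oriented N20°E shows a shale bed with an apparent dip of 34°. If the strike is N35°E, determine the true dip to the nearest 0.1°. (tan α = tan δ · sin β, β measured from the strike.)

69.0°

β = acute angle between strike N35°E and section N20°E = 15°.
tan δ = tan α / sin β = tan 34° / sin 15° = 0.6745 / 0.2588 = 2.6061
true dip = arctan 2.6061 = 69.01°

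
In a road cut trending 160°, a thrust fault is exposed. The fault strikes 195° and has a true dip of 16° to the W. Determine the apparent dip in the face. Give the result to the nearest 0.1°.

The strike is 195° and the section trends 160°; the acute angle between them is β = 35°.
tan(apparent dip) = tan 16° · sin 35° = 0.1645
α = arctan(0.1645) = 9.34°

9.3°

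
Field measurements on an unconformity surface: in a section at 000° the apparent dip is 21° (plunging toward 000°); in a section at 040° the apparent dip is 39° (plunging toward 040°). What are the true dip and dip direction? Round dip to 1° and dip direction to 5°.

Each apparent-dip line lies in the plane. As unit vectors (x east, y north, z up), v₁ plunges 21°→000° and v₂ plunges 39°→040°.
The plane normal is n = v₁ × v₂ ∝ (0.374, 0.179, 0.466).
tan δ = √(n_x²+n_y²)/n_z = 0.415/0.466, so δ = 41.7°.
Dip direction = atan2(0.374, 0.179) = 64° (azimuth of n's horizontal projection).

true dip 42°, dip direction 065°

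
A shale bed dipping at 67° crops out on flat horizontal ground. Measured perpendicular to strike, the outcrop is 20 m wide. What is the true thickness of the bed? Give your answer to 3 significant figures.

True thickness t = w · sin(dip) = 20 × sin 67°
t = 20 × 0.9205 = 18.410 m

18.4 m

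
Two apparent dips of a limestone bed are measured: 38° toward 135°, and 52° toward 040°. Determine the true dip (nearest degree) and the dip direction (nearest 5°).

true dip 57°, dip direction 075°

The two traces are lines in the plane: v₁ = (sin 135°·cos 38°, cos 135°·cos 38°, −sin 38°), v₂ = (sin 40°·cos 52°, cos 40°·cos 52°, −sin 52°).
Cross product v₁ × v₂ gives the pole to the plane: n ∝ (0.729, 0.195, 0.483).
tan δ = √(n_x²+n_y²)/n_z = 0.755/0.483, so δ = 57.4°.
The horizontal component of n points toward azimuth atan2(n_x, n_y) = 75°, the dip direction.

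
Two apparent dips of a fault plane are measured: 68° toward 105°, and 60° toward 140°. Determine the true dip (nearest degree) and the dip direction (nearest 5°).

Represent each trace as a vector plunging at its apparent dip toward its trend (east-north-up frame): v₁ = (0.362, -0.097, -0.927), v₂ = (0.321, -0.383, -0.866).
The plane normal is n = v₁ × v₂ ∝ (0.271, -0.015, 0.107).
True dip = arccos(n_z / |n|) = arccos(0.3678) = 68.4°.
The horizontal component of n points toward azimuth atan2(n_x, n_y) = 93°, the dip direction.

true dip 68°, dip direction 095°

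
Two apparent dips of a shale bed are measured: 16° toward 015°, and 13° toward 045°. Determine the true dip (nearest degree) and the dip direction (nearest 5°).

true dip 16°, dip direction 010°

Each apparent-dip line lies in the plane. As unit vectors (x east, y north, z up), v₁ plunges 16°→015° and v₂ plunges 13°→045°.
n = v₁ × v₂ = (0.019, 0.134, 0.468) (taken with n_z > 0).
tan δ = √(n_x²+n_y²)/n_z = 0.135/0.468, so δ = 16.1°.
Dip direction = atan2(0.019, 0.134) = 8° (azimuth of n's horizontal projection).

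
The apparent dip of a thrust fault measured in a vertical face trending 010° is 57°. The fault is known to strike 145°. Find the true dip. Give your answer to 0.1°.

The section is 45° from the strike.
tan(true dip) = tan 57° / sin 45° = 2.1777
true dip = arctan 2.1777 = 65.34°

65.3°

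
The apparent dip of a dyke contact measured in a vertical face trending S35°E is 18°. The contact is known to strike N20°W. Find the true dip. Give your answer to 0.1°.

51.5°

β = acute angle between strike N20°W and section S35°E = 15°.
tan δ = tan α / sin β = tan 18° / sin 15° = 0.3249 / 0.2588 = 1.2554
true dip = arctan 1.2554 = 51.46°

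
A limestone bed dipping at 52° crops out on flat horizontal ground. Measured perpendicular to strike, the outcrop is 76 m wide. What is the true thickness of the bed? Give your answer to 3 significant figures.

True thickness t = w · sin(dip) = 76 × sin 52°
t = 76 × 0.7880 = 59.889 m

59.9 m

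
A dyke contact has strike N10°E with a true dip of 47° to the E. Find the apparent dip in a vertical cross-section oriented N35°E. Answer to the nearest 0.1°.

Angle between strike (N10°E) and section (N35°E): β = 25°.
tan α = tan 47° × sin 25° = 1.0724 × 0.4226 = 0.4532
α = arctan(0.4532) = 24.38°

24.4°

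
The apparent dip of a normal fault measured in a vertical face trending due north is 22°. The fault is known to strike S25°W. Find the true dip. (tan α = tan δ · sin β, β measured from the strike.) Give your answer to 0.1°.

43.7°

β = acute angle between strike S25°W and section due north = 25°.
tan δ = tan α / sin β = tan 22° / sin 25° = 0.4040 / 0.4226 = 0.9560
true dip = arctan 0.9560 = 43.71°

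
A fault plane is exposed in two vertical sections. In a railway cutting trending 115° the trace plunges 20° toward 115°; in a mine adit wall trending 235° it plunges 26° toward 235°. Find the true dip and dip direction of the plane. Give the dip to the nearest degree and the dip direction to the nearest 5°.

true dip 41°, dip direction 180°

Each apparent-dip line lies in the plane. As unit vectors (x east, y north, z up), v₁ plunges 20°→115° and v₂ plunges 26°→235°.
n = v₁ × v₂ = (0.002, -0.625, 0.731) (taken with n_z > 0).
Dip δ = arctan(|n_h|/n_z) = arctan(0.625/0.731) = 40.5°.
The horizontal component of n points toward azimuth atan2(n_x, n_y) = 180°, the dip direction.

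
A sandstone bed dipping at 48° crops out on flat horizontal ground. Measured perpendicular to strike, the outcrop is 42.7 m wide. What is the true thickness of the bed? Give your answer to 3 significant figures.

31.7 m

True thickness t = w · sin(dip) = 42.7 × sin 48°
t = 42.7 × 0.7431 = 31.732 m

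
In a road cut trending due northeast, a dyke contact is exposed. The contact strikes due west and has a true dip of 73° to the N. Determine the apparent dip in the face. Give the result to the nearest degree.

Angle between strike (due west) and section (due northeast): β = 45°.
tan(apparent dip) = tan 73° · sin 45° = 2.3128
apparent dip = arctan 2.3128 = 66.62°

67°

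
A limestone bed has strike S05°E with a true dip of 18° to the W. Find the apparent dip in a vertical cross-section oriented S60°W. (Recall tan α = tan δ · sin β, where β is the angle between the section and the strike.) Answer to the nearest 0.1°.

Angle between strike (S05°E) and section (S60°W): β = 65°.
tan α = tan 18° × sin 65° = 0.3249 × 0.9063 = 0.2945
α = arctan(0.2945) = 16.41°

16.4°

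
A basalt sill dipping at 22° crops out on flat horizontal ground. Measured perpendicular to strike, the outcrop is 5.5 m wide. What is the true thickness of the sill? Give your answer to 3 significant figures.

True thickness t = w · sin(dip) = 5.5 × sin 22°
t = 5.5 × 0.3746 = 2.060 m

2.06 m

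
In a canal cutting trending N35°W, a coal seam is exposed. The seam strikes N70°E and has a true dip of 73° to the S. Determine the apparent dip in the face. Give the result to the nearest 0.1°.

Angle between strike (N70°E) and section (N35°W): β = 75°.
tan(apparent dip) = tan 73° · sin 75° = 3.1594
α = arctan(3.1594) = 72.44°

72.4°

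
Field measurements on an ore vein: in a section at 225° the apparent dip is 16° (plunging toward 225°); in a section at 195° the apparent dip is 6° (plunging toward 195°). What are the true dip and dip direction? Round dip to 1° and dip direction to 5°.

Represent each trace as a vector plunging at its apparent dip toward its trend (east-north-up frame): v₁ = (-0.680, -0.680, -0.276), v₂ = (-0.257, -0.961, -0.105).
n = v₁ × v₂ = (-0.194, -0.000, 0.478) (taken with n_z > 0).
tan δ = √(n_x²+n_y²)/n_z = 0.194/0.478, so δ = 22.1°.
The horizontal component of n points toward azimuth atan2(n_x, n_y) = 270°, the dip direction.

true dip 22°, dip direction 270°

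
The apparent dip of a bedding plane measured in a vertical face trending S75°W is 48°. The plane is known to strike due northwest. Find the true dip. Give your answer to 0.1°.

The section is 60° from the strike.
tan(true dip) = tan 48° / sin 60° = 1.2824
true dip = arctan 1.2824 = 52.05°

52.1°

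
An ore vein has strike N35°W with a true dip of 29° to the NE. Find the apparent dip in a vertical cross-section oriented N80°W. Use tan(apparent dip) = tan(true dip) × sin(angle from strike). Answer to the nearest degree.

21°

The strike is N35°W and the section trends N80°W; the acute angle between them is β = 45°.
tan α = tan 29° × sin 45° = 0.5543 × 0.7071 = 0.3920
apparent dip = arctan 0.3920 = 21.40°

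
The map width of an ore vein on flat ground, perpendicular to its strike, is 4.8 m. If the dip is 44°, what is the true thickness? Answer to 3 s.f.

3.33 m

True thickness t = w · sin(dip) = 4.8 × sin 44°
t = 4.8 × 0.6947 = 3.334 m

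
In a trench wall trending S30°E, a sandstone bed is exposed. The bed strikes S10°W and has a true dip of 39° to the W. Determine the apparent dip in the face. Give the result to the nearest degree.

27°

The strike is S10°W and the section trends S30°E; the acute angle between them is β = 40°.
tan α = tan 39° × sin 40° = 0.8098 × 0.6428 = 0.5205
α = arctan(0.5205) = 27.50°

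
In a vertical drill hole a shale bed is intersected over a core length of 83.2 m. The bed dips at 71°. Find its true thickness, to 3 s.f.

27.1 m

True thickness t = h · cos(dip) = 83.2 × cos 71°
t = 83.2 × 0.3256 = 27.087 m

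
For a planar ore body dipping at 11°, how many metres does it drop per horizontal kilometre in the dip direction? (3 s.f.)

drop per km = 1000 × tan 11° = 1000 × 0.1944

194 m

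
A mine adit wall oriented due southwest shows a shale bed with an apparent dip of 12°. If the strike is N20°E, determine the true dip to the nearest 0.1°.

26.7°

β = acute angle between strike N20°E and section due southwest = 25°.
tan(true dip) = tan 12° / sin 25° = 0.5030
true dip = arctan 0.5030 = 26.70°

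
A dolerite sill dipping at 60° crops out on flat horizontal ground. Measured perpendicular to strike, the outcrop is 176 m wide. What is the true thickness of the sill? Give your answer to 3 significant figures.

152 m

True thickness t = w · sin(dip) = 176 × sin 60°
t = 176 × 0.8660 = 152.420 m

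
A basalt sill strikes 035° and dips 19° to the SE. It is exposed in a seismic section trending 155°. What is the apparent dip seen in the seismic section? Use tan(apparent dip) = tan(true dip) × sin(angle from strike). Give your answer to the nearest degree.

Angle between strike (035°) and section (155°): β = 60°.
tan(apparent dip) = tan 19° · sin 60° = 0.2982
α = arctan(0.2982) = 16.60°

17°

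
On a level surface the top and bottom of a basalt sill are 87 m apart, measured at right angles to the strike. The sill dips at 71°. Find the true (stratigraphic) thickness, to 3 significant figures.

True thickness t = w · sin(dip) = 87 × sin 71°
t = 87 × 0.9455 = 82.260 m

82.3 m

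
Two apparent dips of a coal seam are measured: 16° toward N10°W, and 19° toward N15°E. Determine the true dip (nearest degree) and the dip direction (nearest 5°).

true dip 19°, dip direction 025°

Represent each trace as a vector plunging at its apparent dip toward its trend (east-north-up frame): v₁ = (-0.167, 0.947, -0.276), v₂ = (0.245, 0.913, -0.326).
Cross product v₁ × v₂ gives the pole to the plane: n ∝ (0.056, 0.122, 0.384).
tan δ = √(n_x²+n_y²)/n_z = 0.134/0.384, so δ = 19.3°.
The horizontal component of n points toward azimuth atan2(n_x, n_y) = 25°, the dip direction.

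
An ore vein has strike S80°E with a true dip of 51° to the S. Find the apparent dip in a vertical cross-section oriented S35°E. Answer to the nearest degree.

41°

The section lies 45° from the strike.
tan(apparent dip) = tan 51° · sin 45° = 0.8732
apparent dip = arctan 0.8732 = 41.13°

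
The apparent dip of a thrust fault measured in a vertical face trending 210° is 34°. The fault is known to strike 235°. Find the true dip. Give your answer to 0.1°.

The section is 25° from the strike.
tan(true dip) = tan 34° / sin 25° = 1.5960
δ = arctan(1.5960) = 57.93°

57.9°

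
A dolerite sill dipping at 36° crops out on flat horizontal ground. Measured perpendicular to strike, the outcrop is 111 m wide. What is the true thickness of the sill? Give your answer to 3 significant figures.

65.2 m

True thickness t = w · sin(dip) = 111 × sin 36°
t = 111 × 0.5878 = 65.244 m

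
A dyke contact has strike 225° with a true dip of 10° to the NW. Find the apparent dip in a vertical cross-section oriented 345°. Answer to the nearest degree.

9°

The section lies 60° from the strike.
tan α = tan 10° × sin 60° = 0.1763 × 0.8660 = 0.1527
α = arctan(0.1527) = 8.68°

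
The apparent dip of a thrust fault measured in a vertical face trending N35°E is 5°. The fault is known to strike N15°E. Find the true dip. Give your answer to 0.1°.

β = acute angle between strike N15°E and section N35°E = 20°.
tan δ = tan α / sin β = tan 5° / sin 20° = 0.0875 / 0.3420 = 0.2558
true dip = arctan 0.2558 = 14.35°

14.3°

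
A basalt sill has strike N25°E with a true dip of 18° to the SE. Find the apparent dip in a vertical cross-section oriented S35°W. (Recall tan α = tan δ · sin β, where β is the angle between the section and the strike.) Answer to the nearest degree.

3°

Angle between strike (N25°E) and section (S35°W): β = 10°.
tan(apparent dip) = tan 18° · sin 10° = 0.0564
apparent dip = arctan 0.0564 = 3.23°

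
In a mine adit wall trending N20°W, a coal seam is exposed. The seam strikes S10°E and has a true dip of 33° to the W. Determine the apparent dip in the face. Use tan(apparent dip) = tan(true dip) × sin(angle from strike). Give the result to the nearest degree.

6°

Angle between strike (S10°E) and section (N20°W): β = 10°.
tan(apparent dip) = tan 33° · sin 10° = 0.1128
apparent dip = arctan 0.1128 = 6.43°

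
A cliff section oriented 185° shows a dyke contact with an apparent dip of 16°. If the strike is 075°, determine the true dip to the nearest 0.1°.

17.0°

β = acute angle between strike 075° and section 185° = 70°.
tan(true dip) = tan 16° / sin 70° = 0.3051
true dip = arctan 0.3051 = 16.97°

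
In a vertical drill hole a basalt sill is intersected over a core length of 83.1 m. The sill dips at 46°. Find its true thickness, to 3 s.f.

57.7 m

True thickness t = h · cos(dip) = 83.1 × cos 46°
t = 83.1 × 0.6947 = 57.726 m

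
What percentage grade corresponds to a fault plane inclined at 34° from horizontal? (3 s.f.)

grade % = 100 × tan 34° = 100 × 0.6745

67.5%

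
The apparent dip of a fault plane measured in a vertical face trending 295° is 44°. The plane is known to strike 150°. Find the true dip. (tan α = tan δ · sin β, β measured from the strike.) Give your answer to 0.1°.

The section is 35° from the strike.
tan δ = tan α / sin β = tan 44° / sin 35° = 0.9657 / 0.5736 = 1.6836
δ = arctan(1.6836) = 59.29°

59.3°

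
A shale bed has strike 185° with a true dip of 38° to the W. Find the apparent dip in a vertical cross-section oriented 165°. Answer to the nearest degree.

The strike is 185° and the section trends 165°; the acute angle between them is β = 20°.
tan α = tan 38° × sin 20° = 0.7813 × 0.3420 = 0.2672
α = arctan(0.2672) = 14.96°

15°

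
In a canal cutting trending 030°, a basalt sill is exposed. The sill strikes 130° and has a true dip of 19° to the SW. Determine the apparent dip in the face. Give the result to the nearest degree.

The section lies 80° from the strike.
tan α = tan 19° × sin 80° = 0.3443 × 0.9848 = 0.3391
apparent dip = arctan 0.3391 = 18.73°

19°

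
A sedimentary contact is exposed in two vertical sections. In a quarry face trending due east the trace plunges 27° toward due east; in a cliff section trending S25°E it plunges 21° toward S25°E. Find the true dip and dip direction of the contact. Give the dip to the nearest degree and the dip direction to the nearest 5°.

Represent each trace as a vector plunging at its apparent dip toward its trend (east-north-up frame): v₁ = (0.891, 0.000, -0.454), v₂ = (0.395, -0.846, -0.358).
Cross product v₁ × v₂ gives the pole to the plane: n ∝ (0.384, -0.140, 0.754).
Dip δ = arctan(|n_h|/n_z) = arctan(0.409/0.754) = 28.5°.
Dip direction = azimuth of (n_x, n_y) = atan2(0.384, -0.140) = 110°.

true dip 28°, dip direction 110°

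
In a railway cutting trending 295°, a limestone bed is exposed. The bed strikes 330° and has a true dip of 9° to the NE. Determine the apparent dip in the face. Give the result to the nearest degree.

5°

The section lies 35° from the strike.
tan α = tan 9° × sin 35° = 0.1584 × 0.5736 = 0.0908
α = arctan(0.0908) = 5.19°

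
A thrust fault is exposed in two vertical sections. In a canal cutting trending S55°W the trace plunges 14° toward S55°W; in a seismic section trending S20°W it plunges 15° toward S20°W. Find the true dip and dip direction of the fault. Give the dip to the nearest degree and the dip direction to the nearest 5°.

Represent each trace as a vector plunging at its apparent dip toward its trend (east-north-up frame): v₁ = (-0.795, -0.557, -0.242), v₂ = (-0.330, -0.908, -0.259).
The plane normal is n = v₁ × v₂ ∝ (-0.076, -0.126, 0.538).
True dip = arccos(n_z / |n|) = arccos(0.9647) = 15.3°.
The horizontal component of n points toward azimuth atan2(n_x, n_y) = 211°, the dip direction.

true dip 15°, dip direction 210°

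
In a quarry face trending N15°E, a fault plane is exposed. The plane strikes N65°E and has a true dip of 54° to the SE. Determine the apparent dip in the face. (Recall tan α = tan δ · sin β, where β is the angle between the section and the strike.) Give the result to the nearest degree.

The strike is N65°E and the section trends N15°E; the acute angle between them is β = 50°.
tan(apparent dip) = tan 54° · sin 50° = 1.0544
α = arctan(1.0544) = 46.52°

47°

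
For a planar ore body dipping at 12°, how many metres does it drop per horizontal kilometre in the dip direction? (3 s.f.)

213 m

drop per km = 1000 × tan 12° = 1000 × 0.2126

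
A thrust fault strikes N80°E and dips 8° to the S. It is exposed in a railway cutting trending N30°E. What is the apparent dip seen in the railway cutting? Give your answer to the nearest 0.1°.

The section lies 50° from the strike.
tan α = tan 8° × sin 50° = 0.1405 × 0.7660 = 0.1077
α = arctan(0.1077) = 6.14°

6.1°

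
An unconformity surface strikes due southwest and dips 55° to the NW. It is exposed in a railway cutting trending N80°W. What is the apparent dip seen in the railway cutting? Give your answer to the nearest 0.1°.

49.5°

The section lies 55° from the strike.
tan α = tan 55° × sin 55° = 1.4281 × 0.8192 = 1.1699
apparent dip = arctan 1.1699 = 49.48°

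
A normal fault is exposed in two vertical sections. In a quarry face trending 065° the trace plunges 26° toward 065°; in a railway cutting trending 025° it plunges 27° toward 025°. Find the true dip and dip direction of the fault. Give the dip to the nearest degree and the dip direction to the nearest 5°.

true dip 28°, dip direction 040°

The two traces are lines in the plane: v₁ = (sin 65°·cos 26°, cos 65°·cos 26°, −sin 26°), v₂ = (sin 25°·cos 27°, cos 25°·cos 27°, −sin 27°).
The plane normal is n = v₁ × v₂ ∝ (0.182, 0.205, 0.515).
tan δ = √(n_x²+n_y²)/n_z = 0.274/0.515, so δ = 28.0°.
Dip direction = atan2(0.182, 0.205) = 42° (azimuth of n's horizontal projection).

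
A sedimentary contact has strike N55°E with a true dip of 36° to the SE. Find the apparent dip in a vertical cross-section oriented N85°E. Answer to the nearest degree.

20°

The section lies 30° from the strike.
tan α = tan 36° × sin 30° = 0.7265 × 0.5000 = 0.3633
α = arctan(0.3633) = 19.96°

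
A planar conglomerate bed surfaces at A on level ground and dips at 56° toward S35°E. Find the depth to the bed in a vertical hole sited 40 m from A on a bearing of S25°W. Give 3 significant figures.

The hole lies 60° from the dip direction, so the down-dip offset is 40 × cos 60° = 20.00 m.
Depth = down-dip offset × tan(dip) = 20.00 × tan 56° = 20.00 × 1.4826
Depth = 29.65 m

29.7 m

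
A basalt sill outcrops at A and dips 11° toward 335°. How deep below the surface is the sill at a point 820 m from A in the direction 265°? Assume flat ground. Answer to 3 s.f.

54.5 m

The hole lies 70° from the dip direction, so the down-dip offset is 820 × cos 70° = 280.46 m.
Depth = down-dip offset × tan(dip) = 280.46 × tan 11° = 280.46 × 0.1944
Depth = 54.52 m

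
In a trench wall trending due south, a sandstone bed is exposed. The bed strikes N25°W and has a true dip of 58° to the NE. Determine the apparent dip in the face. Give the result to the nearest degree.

34°

The strike is N25°W and the section trends due south; the acute angle between them is β = 25°.
tan α = tan 58° × sin 25° = 1.6003 × 0.4226 = 0.6763
apparent dip = arctan 0.6763 = 34.07°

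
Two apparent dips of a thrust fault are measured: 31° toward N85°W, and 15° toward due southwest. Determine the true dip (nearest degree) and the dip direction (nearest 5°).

true dip 32°, dip direction 290°

Represent each trace as a vector plunging at its apparent dip toward its trend (east-north-up frame): v₁ = (-0.854, 0.075, -0.515), v₂ = (-0.683, -0.683, -0.259).
The plane normal is n = v₁ × v₂ ∝ (-0.371, 0.131, 0.634).
Dip δ = arctan(|n_h|/n_z) = arctan(0.393/0.634) = 31.8°.
Dip direction = azimuth of (n_x, n_y) = atan2(-0.371, 0.131) = 289°.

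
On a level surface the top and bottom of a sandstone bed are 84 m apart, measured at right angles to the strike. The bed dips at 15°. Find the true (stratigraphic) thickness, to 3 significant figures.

True thickness t = w · sin(dip) = 84 × sin 15°
t = 84 × 0.2588 = 21.741 m

21.7 m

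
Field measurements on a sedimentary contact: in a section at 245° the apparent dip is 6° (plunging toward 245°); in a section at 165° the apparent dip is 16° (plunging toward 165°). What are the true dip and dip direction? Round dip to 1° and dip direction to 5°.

true dip 16°, dip direction 175°

Represent each trace as a vector plunging at its apparent dip toward its trend (east-north-up frame): v₁ = (-0.901, -0.420, -0.105), v₂ = (0.249, -0.929, -0.276).
The plane normal is n = v₁ × v₂ ∝ (0.019, -0.274, 0.941).
True dip = arccos(n_z / |n|) = arccos(0.9599) = 16.3°.
The horizontal component of n points toward azimuth atan2(n_x, n_y) = 176°, the dip direction.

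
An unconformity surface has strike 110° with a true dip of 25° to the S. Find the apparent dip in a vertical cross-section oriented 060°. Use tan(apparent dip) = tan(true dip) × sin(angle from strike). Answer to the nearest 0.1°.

19.7°

The strike is 110° and the section trends 060°; the acute angle between them is β = 50°.
tan α = tan 25° × sin 50° = 0.4663 × 0.7660 = 0.3572
apparent dip = arctan 0.3572 = 19.66°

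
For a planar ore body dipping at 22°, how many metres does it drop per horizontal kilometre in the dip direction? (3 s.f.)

drop per km = 1000 × tan 22° = 1000 × 0.4040

404 m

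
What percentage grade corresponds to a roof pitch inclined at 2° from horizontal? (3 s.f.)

grade % = 100 × tan 2° = 100 × 0.0349

3.49%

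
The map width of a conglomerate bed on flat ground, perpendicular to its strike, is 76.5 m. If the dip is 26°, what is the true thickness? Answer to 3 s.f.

33.5 m

True thickness t = w · sin(dip) = 76.5 × sin 26°
t = 76.5 × 0.4384 = 33.535 m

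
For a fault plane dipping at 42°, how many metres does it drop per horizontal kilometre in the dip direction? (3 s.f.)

900 m

drop per km = 1000 × tan 42° = 1000 × 0.9004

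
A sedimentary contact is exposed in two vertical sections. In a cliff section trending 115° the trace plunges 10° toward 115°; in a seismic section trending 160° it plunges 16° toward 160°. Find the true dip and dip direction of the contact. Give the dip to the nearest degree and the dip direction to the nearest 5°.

Represent each trace as a vector plunging at its apparent dip toward its trend (east-north-up frame): v₁ = (0.893, -0.416, -0.174), v₂ = (0.329, -0.903, -0.276).
The plane normal is n = v₁ × v₂ ∝ (0.042, -0.189, 0.669).
Dip δ = arctan(|n_h|/n_z) = arctan(0.194/0.669) = 16.1°.
Dip direction = atan2(0.042, -0.189) = 167° (azimuth of n's horizontal projection).

true dip 16°, dip direction 165°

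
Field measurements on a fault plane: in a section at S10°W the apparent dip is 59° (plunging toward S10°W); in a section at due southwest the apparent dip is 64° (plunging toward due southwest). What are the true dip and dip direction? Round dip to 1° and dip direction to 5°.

true dip 64°, dip direction 225°

Represent each trace as a vector plunging at its apparent dip toward its trend (east-north-up frame): v₁ = (-0.089, -0.507, -0.857), v₂ = (-0.310, -0.310, -0.899).
Cross product v₁ × v₂ gives the pole to the plane: n ∝ (-0.190, -0.185, 0.130).
Dip δ = arctan(|n_h|/n_z) = arctan(0.266/0.130) = 64.0°.
Dip direction = azimuth of (n_x, n_y) = atan2(-0.190, -0.185) = 226°.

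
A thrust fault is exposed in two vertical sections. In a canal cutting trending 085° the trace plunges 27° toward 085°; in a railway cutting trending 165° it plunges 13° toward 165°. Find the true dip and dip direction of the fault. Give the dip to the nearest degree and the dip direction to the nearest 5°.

true dip 28°, dip direction 100°

Each apparent-dip line lies in the plane. As unit vectors (x east, y north, z up), v₁ plunges 27°→085° and v₂ plunges 13°→165°.
Cross product v₁ × v₂ gives the pole to the plane: n ∝ (0.445, -0.085, 0.855).
Dip δ = arctan(|n_h|/n_z) = arctan(0.453/0.855) = 27.9°.
The horizontal component of n points toward azimuth atan2(n_x, n_y) = 101°, the dip direction.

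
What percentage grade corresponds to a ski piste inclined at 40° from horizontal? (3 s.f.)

grade % = 100 × tan 40° = 100 × 0.8391

83.9%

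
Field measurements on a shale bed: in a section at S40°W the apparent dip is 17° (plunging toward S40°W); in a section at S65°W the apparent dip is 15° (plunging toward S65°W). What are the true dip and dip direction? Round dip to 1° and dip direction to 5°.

The two traces are lines in the plane: v₁ = (sin 220°·cos 17°, cos 220°·cos 17°, −sin 17°), v₂ = (sin 245°·cos 15°, cos 245°·cos 15°, −sin 15°).
The plane normal is n = v₁ × v₂ ∝ (-0.070, -0.097, 0.390).
True dip = arccos(n_z / |n|) = arccos(0.9561) = 17.0°.
The horizontal component of n points toward azimuth atan2(n_x, n_y) = 216°, the dip direction.

true dip 17°, dip direction 215°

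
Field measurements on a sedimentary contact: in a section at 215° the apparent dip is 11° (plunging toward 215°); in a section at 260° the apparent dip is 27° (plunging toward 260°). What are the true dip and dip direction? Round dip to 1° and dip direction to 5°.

true dip 29°, dip direction 285°

The two traces are lines in the plane: v₁ = (sin 215°·cos 11°, cos 215°·cos 11°, −sin 11°), v₂ = (sin 260°·cos 27°, cos 260°·cos 27°, −sin 27°).
n = v₁ × v₂ = (-0.336, 0.088, 0.618) (taken with n_z > 0).
tan δ = √(n_x²+n_y²)/n_z = 0.347/0.618, so δ = 29.3°.
The horizontal component of n points toward azimuth atan2(n_x, n_y) = 285°, the dip direction.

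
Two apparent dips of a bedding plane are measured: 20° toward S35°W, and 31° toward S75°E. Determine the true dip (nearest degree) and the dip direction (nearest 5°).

true dip 40°, dip direction 150°

Each apparent-dip line lies in the plane. As unit vectors (x east, y north, z up), v₁ plunges 20°→S35°W and v₂ plunges 31°→S75°E.
Cross product v₁ × v₂ gives the pole to the plane: n ∝ (0.321, -0.561, 0.757).
True dip = arccos(n_z / |n|) = arccos(0.7607) = 40.5°.
Dip direction = azimuth of (n_x, n_y) = atan2(0.321, -0.561) = 150°.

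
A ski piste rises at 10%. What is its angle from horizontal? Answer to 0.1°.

tan θ = 10/100 = 0.1000
θ = arctan(0.1000) = 5.71°

5.7°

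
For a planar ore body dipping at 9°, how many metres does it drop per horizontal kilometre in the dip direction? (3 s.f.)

158 m

drop per km = 1000 × tan 9° = 1000 × 0.1584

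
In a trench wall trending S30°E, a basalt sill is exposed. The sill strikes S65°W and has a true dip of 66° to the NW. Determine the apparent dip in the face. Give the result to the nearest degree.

The strike is S65°W and the section trends S30°E; the acute angle between them is β = 85°.
tan(apparent dip) = tan 66° · sin 85° = 2.2375
α = arctan(2.2375) = 65.92°

66°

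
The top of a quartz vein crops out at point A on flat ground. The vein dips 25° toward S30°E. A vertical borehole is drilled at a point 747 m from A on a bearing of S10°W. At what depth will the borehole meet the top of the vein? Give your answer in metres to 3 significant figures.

267 m

The hole lies 40° from the dip direction, so the down-dip offset is 747 × cos 40° = 572.24 m.
Depth = down-dip offset × tan(dip) = 572.24 × tan 25° = 572.24 × 0.4663
Depth = 266.84 m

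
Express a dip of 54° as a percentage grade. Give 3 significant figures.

grade % = 100 × tan 54° = 100 × 1.3764

138%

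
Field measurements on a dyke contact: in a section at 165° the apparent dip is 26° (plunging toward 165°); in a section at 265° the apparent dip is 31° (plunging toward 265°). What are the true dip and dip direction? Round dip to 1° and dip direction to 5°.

The two traces are lines in the plane: v₁ = (sin 165°·cos 26°, cos 165°·cos 26°, −sin 26°), v₂ = (sin 265°·cos 31°, cos 265°·cos 31°, −sin 31°).
n = v₁ × v₂ = (-0.414, -0.494, 0.759) (taken with n_z > 0).
tan δ = √(n_x²+n_y²)/n_z = 0.645/0.759, so δ = 40.4°.
Dip direction = azimuth of (n_x, n_y) = atan2(-0.414, -0.494) = 220°.

true dip 40°, dip direction 220°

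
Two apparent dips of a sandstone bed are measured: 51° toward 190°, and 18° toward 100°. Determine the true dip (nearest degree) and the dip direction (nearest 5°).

Represent each trace as a vector plunging at its apparent dip toward its trend (east-north-up frame): v₁ = (-0.109, -0.620, -0.777), v₂ = (0.937, -0.165, -0.309).
n = v₁ × v₂ = (0.063, -0.762, 0.599) (taken with n_z > 0).
tan δ = √(n_x²+n_y²)/n_z = 0.764/0.599, so δ = 51.9°.
Dip direction = atan2(0.063, -0.762) = 175° (azimuth of n's horizontal projection).

true dip 52°, dip direction 175°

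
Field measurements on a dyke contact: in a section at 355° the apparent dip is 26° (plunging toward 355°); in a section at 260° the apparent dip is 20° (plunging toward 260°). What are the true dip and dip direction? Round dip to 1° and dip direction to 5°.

The two traces are lines in the plane: v₁ = (sin 355°·cos 26°, cos 355°·cos 26°, −sin 26°), v₂ = (sin 260°·cos 20°, cos 260°·cos 20°, −sin 20°).
Cross product v₁ × v₂ gives the pole to the plane: n ∝ (-0.378, 0.379, 0.841).
True dip = arccos(n_z / |n|) = arccos(0.8438) = 32.5°.
Dip direction = azimuth of (n_x, n_y) = atan2(-0.378, 0.379) = 315°.

true dip 32°, dip direction 315°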